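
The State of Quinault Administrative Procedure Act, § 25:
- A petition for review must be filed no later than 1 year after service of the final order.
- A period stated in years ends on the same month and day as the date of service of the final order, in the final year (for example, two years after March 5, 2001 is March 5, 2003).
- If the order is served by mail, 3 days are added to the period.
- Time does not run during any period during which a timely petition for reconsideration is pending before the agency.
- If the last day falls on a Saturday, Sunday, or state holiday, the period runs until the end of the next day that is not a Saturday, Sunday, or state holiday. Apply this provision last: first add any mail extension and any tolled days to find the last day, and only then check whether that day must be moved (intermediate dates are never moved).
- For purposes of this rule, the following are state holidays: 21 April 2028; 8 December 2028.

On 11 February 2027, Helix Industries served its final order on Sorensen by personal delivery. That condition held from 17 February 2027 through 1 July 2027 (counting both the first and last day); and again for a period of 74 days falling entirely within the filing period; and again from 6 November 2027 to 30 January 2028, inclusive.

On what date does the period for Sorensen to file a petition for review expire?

December 4, 2028

1 year after 11 February 2027 is February 11, 2028.
Service was not by mail, so no mail extension applies.
From February 17, 2027 through July 1, 2027 inclusive is 135 days; tolling adds 135 days: February 11, 2028 + 135 days = June 25, 2028.
Tolling adds 74 days: June 25, 2028 + 74 days = September 7, 2028.
From November 6, 2027 through January 30, 2028 inclusive is 86 days; tolling adds 86 days: September 7, 2028 + 86 days = December 2, 2028.
December 2, 2028 is Saturday; December 3, 2028 is Sunday. The next qualifying day is December 4, 2028.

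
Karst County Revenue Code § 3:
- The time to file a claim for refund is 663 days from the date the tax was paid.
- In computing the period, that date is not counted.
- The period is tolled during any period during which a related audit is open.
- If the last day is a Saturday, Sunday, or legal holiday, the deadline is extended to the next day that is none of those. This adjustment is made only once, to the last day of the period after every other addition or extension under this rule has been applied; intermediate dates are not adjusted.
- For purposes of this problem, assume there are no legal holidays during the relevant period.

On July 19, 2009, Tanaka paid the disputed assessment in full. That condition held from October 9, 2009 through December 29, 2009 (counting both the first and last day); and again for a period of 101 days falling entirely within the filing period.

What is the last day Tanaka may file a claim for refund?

663 days after July 19, 2009 is May 13, 2011.
From October 9, 2009 through December 29, 2009 inclusive is 82 days; tolling adds 82 days: May 13, 2011 + 82 days = August 3, 2011.
Tolling adds 101 days: August 3, 2011 + 101 days = November 12, 2011.
November 12, 2011 is Saturday; November 13, 2011 is Sunday. The next qualifying day is November 14, 2011.

November 14, 2011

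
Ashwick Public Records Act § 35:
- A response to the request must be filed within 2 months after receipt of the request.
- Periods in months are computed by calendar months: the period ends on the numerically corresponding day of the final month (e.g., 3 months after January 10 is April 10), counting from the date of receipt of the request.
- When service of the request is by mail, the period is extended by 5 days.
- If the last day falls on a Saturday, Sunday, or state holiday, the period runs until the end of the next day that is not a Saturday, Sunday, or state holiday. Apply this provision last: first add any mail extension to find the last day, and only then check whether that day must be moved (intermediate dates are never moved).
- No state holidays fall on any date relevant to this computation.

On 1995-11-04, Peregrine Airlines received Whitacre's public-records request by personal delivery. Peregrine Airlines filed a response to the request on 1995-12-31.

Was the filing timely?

2 months after 1995-11-04 is January 4, 1996.
Service was not by mail, so no mail extension applies.
January 4, 1996 is a Thursday and not a state holiday, so no extension applies.
The deadline is January 4, 1996; the filing on December 31, 1995 is on or before that date.

Yes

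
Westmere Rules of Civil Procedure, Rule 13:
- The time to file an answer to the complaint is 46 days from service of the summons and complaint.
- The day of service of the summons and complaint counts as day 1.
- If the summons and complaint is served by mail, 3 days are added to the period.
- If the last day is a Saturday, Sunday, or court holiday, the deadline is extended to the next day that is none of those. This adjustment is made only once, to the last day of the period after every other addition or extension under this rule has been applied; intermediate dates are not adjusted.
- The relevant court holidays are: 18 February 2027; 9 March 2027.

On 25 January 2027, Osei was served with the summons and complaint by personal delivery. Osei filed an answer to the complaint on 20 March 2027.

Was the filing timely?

No

Counting 25 January 2027 as day 1, day 46 is March 11, 2027.
Service was not by mail, so no mail extension applies.
March 11, 2027 is a Thursday and not a court holiday, so no extension applies.
The deadline is March 11, 2027; the filing on March 20, 2027 is after that date.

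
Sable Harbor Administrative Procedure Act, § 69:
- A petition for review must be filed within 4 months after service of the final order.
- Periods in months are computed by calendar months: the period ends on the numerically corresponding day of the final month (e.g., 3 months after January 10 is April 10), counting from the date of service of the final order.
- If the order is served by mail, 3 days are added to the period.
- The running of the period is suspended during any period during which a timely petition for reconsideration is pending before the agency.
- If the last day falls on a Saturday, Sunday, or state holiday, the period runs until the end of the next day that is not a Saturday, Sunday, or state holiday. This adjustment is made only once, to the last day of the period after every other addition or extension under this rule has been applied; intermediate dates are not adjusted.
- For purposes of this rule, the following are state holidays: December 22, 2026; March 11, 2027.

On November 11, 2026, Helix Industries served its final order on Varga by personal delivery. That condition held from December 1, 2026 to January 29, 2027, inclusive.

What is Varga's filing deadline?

May 10, 2027

4 months after November 11, 2026 is March 11, 2027.
Service was not by mail, so no mail extension applies.
From December 1, 2026 through January 29, 2027 inclusive is 60 days; tolling adds 60 days: March 11, 2027 + 60 days = May 10, 2027.
May 10, 2027 is a Monday and not a state holiday, so no extension applies.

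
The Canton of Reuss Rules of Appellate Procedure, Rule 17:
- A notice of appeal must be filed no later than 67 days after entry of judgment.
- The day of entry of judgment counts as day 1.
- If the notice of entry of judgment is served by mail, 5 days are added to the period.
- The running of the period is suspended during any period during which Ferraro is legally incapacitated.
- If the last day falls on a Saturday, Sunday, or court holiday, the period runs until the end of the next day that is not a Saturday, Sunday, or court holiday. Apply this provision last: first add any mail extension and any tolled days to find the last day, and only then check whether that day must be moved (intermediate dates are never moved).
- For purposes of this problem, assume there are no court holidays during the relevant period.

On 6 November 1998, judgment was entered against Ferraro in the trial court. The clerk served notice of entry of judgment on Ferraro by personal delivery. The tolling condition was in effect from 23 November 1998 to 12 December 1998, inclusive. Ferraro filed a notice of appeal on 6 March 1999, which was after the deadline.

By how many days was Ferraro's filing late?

33 days

Counting 6 November 1998 as day 1, day 67 is January 11, 1999.
Service was not by mail, so no mail extension applies.
From November 23, 1998 through December 12, 1998 inclusive is 20 days; tolling adds 20 days: January 11, 1999 + 20 days = January 31, 1999.
January 31, 1999 is Sunday. The next qualifying day is February 1, 1999.
The deadline is February 1, 1999; from February 1, 1999 to March 6, 1999 is 33 days.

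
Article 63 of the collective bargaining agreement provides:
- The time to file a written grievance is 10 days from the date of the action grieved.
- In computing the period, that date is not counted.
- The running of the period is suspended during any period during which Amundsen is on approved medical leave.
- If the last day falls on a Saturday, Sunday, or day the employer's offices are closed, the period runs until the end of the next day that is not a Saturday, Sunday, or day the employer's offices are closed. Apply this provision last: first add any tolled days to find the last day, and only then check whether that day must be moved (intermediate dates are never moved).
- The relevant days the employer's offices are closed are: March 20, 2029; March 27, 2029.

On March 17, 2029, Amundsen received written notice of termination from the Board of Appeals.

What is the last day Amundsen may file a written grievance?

March 28, 2029

10 days after March 17, 2029 is March 27, 2029.
March 27, 2029 is a listed holiday. The next qualifying day is March 28, 2029.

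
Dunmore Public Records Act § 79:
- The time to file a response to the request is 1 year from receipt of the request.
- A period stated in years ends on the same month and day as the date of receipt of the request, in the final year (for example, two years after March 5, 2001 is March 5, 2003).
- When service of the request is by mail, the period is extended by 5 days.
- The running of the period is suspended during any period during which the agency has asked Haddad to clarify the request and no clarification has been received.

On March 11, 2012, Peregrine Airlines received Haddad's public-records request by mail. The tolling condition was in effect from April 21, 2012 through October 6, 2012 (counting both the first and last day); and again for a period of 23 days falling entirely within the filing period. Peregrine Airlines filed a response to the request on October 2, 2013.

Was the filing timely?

No

1 year after March 11, 2012 is March 11, 2013.
Service was by mail, adding 5 days: March 11, 2013 + 5 days = March 16, 2013.
From April 21, 2012 through October 6, 2012 inclusive is 169 days; tolling adds 169 days: March 16, 2013 + 169 days = September 1, 2013.
Tolling adds 23 days: September 1, 2013 + 23 days = September 24, 2013.
The deadline is September 24, 2013; the filing on October 2, 2013 is after that date.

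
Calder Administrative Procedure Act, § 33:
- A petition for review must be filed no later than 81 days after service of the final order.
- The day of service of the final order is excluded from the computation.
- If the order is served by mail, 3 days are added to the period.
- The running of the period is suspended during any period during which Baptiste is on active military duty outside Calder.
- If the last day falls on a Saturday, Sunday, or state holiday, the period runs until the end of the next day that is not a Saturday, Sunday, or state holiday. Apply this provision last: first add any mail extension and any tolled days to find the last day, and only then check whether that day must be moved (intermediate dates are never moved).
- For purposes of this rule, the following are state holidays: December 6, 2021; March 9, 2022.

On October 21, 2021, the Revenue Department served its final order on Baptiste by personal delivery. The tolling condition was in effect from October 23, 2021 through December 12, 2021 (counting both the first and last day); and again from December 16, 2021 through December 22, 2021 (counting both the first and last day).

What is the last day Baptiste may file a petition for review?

March 10, 2022

81 days after October 21, 2021 is January 10, 2022.
Service was not by mail, so no mail extension applies.
From October 23, 2021 through December 12, 2021 inclusive is 51 days; tolling adds 51 days: January 10, 2022 + 51 days = March 2, 2022.
From December 16, 2021 through December 22, 2021 inclusive is 7 days; tolling adds 7 days: March 2, 2022 + 7 days = March 9, 2022.
March 9, 2022 is a listed holiday. The next qualifying day is March 10, 2022.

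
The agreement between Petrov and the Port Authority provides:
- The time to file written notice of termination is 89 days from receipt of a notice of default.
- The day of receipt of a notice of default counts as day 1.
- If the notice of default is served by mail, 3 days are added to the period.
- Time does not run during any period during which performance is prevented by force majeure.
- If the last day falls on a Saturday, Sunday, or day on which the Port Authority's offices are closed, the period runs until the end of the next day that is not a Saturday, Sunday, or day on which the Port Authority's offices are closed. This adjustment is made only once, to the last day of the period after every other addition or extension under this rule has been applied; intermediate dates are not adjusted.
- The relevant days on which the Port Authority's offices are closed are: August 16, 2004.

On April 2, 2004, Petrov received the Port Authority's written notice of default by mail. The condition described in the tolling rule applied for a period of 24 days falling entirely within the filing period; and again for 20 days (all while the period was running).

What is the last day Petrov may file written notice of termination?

August 17, 2004

Counting April 2, 2004 as day 1, day 89 is June 29, 2004.
Service was by mail, adding 3 days: June 29, 2004 + 3 days = July 2, 2004.
Tolling adds 24 days: July 2, 2004 + 24 days = July 26, 2004.
Tolling adds 20 days: July 26, 2004 + 20 days = August 15, 2004.
August 15, 2004 is Sunday; August 16, 2004 is a listed holiday. The next qualifying day is August 17, 2004.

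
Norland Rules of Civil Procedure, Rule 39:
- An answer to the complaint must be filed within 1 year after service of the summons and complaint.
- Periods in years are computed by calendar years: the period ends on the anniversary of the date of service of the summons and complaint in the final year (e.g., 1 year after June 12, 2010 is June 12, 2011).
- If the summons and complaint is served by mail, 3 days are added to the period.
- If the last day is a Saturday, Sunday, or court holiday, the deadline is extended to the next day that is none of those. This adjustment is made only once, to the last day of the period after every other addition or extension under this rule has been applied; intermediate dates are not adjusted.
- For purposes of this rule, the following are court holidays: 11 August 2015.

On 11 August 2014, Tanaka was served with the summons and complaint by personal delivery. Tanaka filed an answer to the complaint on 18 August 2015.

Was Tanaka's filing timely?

No

1 year after 11 August 2014 is August 11, 2015.
Service was not by mail, so no mail extension applies.
August 11, 2015 is a listed holiday. The next qualifying day is August 12, 2015.
The deadline is August 12, 2015; the filing on August 18, 2015 is after that date.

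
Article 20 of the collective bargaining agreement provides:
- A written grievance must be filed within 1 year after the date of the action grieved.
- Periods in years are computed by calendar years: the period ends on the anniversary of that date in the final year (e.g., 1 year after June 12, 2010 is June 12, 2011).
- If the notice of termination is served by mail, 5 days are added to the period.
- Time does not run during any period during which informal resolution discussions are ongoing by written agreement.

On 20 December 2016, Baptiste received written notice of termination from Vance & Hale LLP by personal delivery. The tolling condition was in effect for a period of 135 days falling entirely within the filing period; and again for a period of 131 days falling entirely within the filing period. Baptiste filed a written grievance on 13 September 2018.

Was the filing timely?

1 year after 20 December 2016 is December 20, 2017.
Service was not by mail, so no mail extension applies.
Tolling adds 135 days: December 20, 2017 + 135 days = May 4, 2018.
Tolling adds 131 days: May 4, 2018 + 131 days = September 12, 2018.
The deadline is September 12, 2018; the filing on September 13, 2018 is after that date.

No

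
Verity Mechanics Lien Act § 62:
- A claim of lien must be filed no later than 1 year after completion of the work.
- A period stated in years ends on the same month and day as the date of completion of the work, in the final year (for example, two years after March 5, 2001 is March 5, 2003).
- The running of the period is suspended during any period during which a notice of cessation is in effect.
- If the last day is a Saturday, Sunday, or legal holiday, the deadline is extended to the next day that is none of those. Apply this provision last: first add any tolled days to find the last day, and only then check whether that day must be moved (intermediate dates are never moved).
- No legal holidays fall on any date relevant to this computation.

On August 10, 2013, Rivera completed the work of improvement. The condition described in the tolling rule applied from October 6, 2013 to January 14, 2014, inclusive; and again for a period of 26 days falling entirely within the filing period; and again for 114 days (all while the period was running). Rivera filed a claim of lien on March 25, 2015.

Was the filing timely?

Yes

1 year after August 10, 2013 is August 10, 2014.
From October 6, 2013 through January 14, 2014 inclusive is 101 days; tolling adds 101 days: August 10, 2014 + 101 days = November 19, 2014.
Tolling adds 26 days: November 19, 2014 + 26 days = December 15, 2014.
Tolling adds 114 days: December 15, 2014 + 114 days = April 8, 2015.
April 8, 2015 is a Wednesday and not a legal holiday, so no extension applies.
The deadline is April 8, 2015; the filing on March 25, 2015 is on or before that date.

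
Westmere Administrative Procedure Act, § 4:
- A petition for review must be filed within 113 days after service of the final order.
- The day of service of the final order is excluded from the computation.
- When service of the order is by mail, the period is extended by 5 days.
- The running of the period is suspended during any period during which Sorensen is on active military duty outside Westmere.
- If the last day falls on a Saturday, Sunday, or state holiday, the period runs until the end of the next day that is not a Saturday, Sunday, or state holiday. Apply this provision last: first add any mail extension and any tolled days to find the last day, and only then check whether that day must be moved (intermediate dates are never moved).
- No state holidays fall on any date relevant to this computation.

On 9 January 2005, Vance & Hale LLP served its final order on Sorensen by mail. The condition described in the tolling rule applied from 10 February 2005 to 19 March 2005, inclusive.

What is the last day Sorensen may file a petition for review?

113 days after 9 January 2005 is May 2, 2005.
Service was by mail, adding 5 days: May 2, 2005 + 5 days = May 7, 2005.
From February 10, 2005 through March 19, 2005 inclusive is 38 days; tolling adds 38 days: May 7, 2005 + 38 days = June 14, 2005.
June 14, 2005 is a Tuesday and not a state holiday, so no extension applies.

June 14, 2005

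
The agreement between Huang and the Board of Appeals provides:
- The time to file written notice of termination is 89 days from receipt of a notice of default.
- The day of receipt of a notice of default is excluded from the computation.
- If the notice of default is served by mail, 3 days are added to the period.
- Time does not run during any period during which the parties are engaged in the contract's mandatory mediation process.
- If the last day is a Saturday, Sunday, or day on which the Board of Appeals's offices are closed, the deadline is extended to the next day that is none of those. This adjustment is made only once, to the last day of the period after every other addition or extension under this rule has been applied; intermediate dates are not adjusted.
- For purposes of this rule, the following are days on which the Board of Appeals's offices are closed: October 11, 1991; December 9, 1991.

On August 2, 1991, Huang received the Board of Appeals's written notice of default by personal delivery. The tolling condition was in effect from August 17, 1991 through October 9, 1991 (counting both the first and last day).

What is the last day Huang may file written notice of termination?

89 days after August 2, 1991 is October 30, 1991.
Service was not by mail, so no mail extension applies.
From August 17, 1991 through October 9, 1991 inclusive is 54 days; tolling adds 54 days: October 30, 1991 + 54 days = December 23, 1991.
December 23, 1991 is a Monday and not a day on which the Board of Appeals's offices are closed, so no extension applies.

December 23, 1991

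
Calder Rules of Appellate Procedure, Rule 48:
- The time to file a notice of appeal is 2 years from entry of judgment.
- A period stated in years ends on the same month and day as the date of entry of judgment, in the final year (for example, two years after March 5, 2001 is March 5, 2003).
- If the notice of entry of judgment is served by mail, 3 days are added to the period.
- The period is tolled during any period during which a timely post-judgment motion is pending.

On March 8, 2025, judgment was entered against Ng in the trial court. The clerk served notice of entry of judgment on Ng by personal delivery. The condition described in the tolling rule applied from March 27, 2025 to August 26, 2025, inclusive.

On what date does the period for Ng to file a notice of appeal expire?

2 years after March 8, 2025 is March 8, 2027.
Service was not by mail, so no mail extension applies.
From March 27, 2025 through August 26, 2025 inclusive is 153 days; tolling adds 153 days: March 8, 2027 + 153 days = August 8, 2027.

August 8, 2027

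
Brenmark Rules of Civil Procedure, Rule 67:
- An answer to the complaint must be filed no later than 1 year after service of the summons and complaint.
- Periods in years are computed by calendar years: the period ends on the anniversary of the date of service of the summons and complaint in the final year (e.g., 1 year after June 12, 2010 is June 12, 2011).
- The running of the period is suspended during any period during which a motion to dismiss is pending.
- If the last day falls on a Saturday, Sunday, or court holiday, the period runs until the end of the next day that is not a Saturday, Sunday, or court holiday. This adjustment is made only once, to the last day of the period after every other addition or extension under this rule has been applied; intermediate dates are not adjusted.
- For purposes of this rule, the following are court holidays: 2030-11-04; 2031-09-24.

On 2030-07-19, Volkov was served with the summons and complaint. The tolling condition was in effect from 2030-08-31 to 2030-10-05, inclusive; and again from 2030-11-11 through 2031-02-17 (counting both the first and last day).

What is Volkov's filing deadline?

December 1, 2031

1 year after 2030-07-19 is July 19, 2031.
From August 31, 2030 through October 5, 2030 inclusive is 36 days; tolling adds 36 days: July 19, 2031 + 36 days = August 24, 2031.
From November 11, 2030 through February 17, 2031 inclusive is 99 days; tolling adds 99 days: August 24, 2031 + 99 days = December 1, 2031.
December 1, 2031 is a Monday and not a court holiday, so no extension applies.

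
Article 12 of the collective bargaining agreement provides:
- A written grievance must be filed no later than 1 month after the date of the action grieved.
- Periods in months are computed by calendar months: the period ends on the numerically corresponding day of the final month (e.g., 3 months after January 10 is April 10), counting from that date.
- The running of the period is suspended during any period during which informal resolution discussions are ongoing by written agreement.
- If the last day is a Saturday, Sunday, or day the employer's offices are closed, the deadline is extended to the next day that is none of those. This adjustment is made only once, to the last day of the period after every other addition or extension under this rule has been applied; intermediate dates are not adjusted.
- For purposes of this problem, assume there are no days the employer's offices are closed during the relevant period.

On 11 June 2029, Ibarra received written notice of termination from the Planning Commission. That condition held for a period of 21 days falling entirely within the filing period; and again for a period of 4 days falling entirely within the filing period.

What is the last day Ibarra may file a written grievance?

August 6, 2029

1 month after 11 June 2029 is July 11, 2029.
Tolling adds 21 days: July 11, 2029 + 21 days = August 1, 2029.
Tolling adds 4 days: August 1, 2029 + 4 days = August 5, 2029.
August 5, 2029 is Sunday. The next qualifying day is August 6, 2029.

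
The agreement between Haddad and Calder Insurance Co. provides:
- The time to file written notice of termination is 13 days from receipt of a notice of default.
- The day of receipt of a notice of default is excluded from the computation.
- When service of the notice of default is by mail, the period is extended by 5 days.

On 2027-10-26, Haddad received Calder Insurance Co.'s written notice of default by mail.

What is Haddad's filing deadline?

November 13, 2027

13 days after 2027-10-26 is November 8, 2027.
Service was by mail, adding 5 days: November 8, 2027 + 5 days = November 13, 2027.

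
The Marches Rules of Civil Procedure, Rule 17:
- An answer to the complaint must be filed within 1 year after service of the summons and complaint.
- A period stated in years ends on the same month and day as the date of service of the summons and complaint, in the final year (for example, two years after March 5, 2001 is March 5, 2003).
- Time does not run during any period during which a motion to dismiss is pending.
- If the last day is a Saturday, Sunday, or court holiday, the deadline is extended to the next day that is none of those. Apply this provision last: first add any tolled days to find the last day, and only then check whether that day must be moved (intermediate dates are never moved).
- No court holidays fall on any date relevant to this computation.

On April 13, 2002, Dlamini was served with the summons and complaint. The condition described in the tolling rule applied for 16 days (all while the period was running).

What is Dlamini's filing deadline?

April 29, 2003

1 year after April 13, 2002 is April 13, 2003.
Tolling adds 16 days: April 13, 2003 + 16 days = April 29, 2003.
April 29, 2003 is a Tuesday and not a court holiday, so no extension applies.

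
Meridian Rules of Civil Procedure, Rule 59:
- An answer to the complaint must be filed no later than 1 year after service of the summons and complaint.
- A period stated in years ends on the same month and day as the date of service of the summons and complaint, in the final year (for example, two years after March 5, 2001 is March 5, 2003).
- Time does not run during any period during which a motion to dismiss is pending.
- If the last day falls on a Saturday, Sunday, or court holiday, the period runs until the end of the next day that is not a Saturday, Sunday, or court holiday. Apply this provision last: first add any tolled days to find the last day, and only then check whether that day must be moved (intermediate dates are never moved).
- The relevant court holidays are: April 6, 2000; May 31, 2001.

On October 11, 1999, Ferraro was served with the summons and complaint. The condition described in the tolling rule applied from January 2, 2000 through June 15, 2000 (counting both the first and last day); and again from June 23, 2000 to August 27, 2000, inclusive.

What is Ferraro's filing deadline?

June 1, 2001

1 year after October 11, 1999 is October 11, 2000.
From January 2, 2000 through June 15, 2000 inclusive is 166 days; tolling adds 166 days: October 11, 2000 + 166 days = March 26, 2001.
From June 23, 2000 through August 27, 2000 inclusive is 66 days; tolling adds 66 days: March 26, 2001 + 66 days = May 31, 2001.
May 31, 2001 is a listed holiday. The next qualifying day is June 1, 2001.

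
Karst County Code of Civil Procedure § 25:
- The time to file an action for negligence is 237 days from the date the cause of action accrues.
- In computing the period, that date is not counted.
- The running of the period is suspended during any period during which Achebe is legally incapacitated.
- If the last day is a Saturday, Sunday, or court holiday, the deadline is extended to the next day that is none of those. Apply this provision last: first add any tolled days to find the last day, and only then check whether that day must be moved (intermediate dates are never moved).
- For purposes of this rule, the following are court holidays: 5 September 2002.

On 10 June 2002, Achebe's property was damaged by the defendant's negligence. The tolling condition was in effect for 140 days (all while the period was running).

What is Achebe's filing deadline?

June 23, 2003

237 days after 10 June 2002 is February 2, 2003.
Tolling adds 140 days: February 2, 2003 + 140 days = June 22, 2003.
June 22, 2003 is Sunday. The next qualifying day is June 23, 2003.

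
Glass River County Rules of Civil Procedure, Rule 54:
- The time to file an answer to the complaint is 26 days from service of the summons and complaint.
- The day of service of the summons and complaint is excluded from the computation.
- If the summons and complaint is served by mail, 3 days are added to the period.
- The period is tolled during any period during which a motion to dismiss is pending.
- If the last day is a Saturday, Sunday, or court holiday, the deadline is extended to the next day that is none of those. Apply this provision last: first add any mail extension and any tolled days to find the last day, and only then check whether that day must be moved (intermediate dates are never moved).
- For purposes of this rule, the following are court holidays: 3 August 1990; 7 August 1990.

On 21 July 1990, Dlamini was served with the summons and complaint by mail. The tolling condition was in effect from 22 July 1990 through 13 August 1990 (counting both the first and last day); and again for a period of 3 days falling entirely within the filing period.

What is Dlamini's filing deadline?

September 14, 1990

26 days after 21 July 1990 is August 16, 1990.
Service was by mail, adding 3 days: August 16, 1990 + 3 days = August 19, 1990.
From July 22, 1990 through August 13, 1990 inclusive is 23 days; tolling adds 23 days: August 19, 1990 + 23 days = September 11, 1990.
Tolling adds 3 days: September 11, 1990 + 3 days = September 14, 1990.
September 14, 1990 is a Friday and not a court holiday, so no extension applies.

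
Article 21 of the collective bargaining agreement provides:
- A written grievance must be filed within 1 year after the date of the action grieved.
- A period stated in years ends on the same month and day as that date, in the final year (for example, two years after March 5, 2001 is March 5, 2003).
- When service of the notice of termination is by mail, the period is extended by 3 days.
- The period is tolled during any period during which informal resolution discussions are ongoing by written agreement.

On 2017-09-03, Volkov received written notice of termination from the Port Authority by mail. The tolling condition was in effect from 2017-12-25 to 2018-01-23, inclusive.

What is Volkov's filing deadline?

1 year after 2017-09-03 is September 3, 2018.
Service was by mail, adding 3 days: September 3, 2018 + 3 days = September 6, 2018.
From December 25, 2017 through January 23, 2018 inclusive is 30 days; tolling adds 30 days: September 6, 2018 + 30 days = October 6, 2018.

October 6, 2018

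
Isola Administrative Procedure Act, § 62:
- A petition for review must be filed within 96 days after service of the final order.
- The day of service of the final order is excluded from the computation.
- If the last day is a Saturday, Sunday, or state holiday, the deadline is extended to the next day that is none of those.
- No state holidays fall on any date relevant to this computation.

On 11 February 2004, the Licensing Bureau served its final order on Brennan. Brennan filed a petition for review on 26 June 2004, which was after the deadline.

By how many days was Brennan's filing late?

40 days

96 days after 11 February 2004 is May 17, 2004.
May 17, 2004 is a Monday and not a state holiday, so no extension applies.
The deadline is May 17, 2004; from May 17, 2004 to June 26, 2004 is 40 days.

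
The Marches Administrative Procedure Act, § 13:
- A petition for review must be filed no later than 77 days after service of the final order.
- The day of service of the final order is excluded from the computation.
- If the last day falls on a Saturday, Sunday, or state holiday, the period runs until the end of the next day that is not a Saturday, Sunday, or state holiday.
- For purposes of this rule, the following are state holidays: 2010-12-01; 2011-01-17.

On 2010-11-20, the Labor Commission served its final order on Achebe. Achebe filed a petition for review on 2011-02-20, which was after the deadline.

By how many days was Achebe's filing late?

77 days after 2010-11-20 is February 5, 2011.
February 5, 2011 is Saturday; February 6, 2011 is Sunday. The next qualifying day is February 7, 2011.
The deadline is February 7, 2011; from February 7, 2011 to February 20, 2011 is 13 days.

13 days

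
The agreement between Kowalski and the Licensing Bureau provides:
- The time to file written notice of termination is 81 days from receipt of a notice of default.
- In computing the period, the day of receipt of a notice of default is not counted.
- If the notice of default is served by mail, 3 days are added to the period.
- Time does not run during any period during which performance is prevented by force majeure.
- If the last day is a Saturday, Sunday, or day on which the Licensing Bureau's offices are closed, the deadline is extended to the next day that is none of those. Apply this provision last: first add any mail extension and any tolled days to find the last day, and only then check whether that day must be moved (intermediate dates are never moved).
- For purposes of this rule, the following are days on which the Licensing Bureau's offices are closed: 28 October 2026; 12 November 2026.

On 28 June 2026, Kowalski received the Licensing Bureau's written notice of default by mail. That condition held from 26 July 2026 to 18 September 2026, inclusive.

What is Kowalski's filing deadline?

November 16, 2026

81 days after 28 June 2026 is September 17, 2026.
Service was by mail, adding 3 days: September 17, 2026 + 3 days = September 20, 2026.
From July 26, 2026 through September 18, 2026 inclusive is 55 days; tolling adds 55 days: September 20, 2026 + 55 days = November 14, 2026.
November 14, 2026 is Saturday; November 15, 2026 is Sunday. The next qualifying day is November 16, 2026.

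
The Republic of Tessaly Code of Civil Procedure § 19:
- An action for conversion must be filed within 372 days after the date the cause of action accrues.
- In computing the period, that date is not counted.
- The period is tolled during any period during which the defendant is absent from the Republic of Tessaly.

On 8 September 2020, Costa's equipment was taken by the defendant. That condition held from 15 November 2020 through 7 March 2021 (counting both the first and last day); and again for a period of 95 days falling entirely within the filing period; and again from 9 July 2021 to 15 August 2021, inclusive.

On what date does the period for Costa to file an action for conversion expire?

372 days after 8 September 2020 is September 15, 2021.
From November 15, 2020 through March 7, 2021 inclusive is 113 days; tolling adds 113 days: September 15, 2021 + 113 days = January 6, 2022.
Tolling adds 95 days: January 6, 2022 + 95 days = April 11, 2022.
From July 9, 2021 through August 15, 2021 inclusive is 38 days; tolling adds 38 days: April 11, 2022 + 38 days = May 19, 2022.

May 19, 2022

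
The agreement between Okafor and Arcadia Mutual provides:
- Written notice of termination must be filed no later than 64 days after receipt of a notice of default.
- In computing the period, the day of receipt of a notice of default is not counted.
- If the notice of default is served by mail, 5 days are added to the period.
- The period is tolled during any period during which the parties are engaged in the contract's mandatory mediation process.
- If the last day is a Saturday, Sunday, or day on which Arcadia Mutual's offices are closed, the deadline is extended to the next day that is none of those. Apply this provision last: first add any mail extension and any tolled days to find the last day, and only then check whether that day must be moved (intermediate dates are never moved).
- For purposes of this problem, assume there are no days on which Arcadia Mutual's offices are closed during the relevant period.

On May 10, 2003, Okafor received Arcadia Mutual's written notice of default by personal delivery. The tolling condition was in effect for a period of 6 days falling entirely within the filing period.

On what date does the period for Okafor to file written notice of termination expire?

64 days after May 10, 2003 is July 13, 2003.
Service was not by mail, so no mail extension applies.
Tolling adds 6 days: July 13, 2003 + 6 days = July 19, 2003.
July 19, 2003 is Saturday; July 20, 2003 is Sunday. The next qualifying day is July 21, 2003.

July 21, 2003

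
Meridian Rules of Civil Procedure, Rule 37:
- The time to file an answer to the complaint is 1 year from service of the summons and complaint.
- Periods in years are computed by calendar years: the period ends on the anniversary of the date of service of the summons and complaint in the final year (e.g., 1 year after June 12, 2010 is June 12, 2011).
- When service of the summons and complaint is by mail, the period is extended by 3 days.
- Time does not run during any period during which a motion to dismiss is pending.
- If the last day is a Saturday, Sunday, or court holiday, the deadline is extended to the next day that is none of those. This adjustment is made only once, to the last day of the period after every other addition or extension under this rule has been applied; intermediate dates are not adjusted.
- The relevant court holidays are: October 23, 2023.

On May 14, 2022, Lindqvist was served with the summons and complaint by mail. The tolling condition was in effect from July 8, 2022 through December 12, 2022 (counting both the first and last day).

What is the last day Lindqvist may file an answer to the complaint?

1 year after May 14, 2022 is May 14, 2023.
Service was by mail, adding 3 days: May 14, 2023 + 3 days = May 17, 2023.
From July 8, 2022 through December 12, 2022 inclusive is 158 days; tolling adds 158 days: May 17, 2023 + 158 days = October 22, 2023.
October 22, 2023 is Sunday; October 23, 2023 is a listed holiday. The next qualifying day is October 24, 2023.

October 24, 2023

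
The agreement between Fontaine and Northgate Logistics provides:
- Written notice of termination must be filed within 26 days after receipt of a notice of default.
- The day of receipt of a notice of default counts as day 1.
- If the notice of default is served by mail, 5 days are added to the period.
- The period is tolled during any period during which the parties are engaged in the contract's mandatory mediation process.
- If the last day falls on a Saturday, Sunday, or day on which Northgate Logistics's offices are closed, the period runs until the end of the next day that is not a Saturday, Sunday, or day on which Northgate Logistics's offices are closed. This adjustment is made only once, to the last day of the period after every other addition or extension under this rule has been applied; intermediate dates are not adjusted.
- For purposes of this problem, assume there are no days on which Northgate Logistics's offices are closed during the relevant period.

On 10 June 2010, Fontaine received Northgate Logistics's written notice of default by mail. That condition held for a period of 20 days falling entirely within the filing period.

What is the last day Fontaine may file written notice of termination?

July 30, 2010

Counting 10 June 2010 as day 1, day 26 is July 5, 2010.
Service was by mail, adding 5 days: July 5, 2010 + 5 days = July 10, 2010.
Tolling adds 20 days: July 10, 2010 + 20 days = July 30, 2010.
July 30, 2010 is a Friday and not a day on which Northgate Logistics's offices are closed, so no extension applies.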